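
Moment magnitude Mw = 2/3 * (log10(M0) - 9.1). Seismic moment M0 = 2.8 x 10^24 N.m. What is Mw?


log10(M0) = log10(2.8 x 10^24) = 24.4472
Mw = 2/3 * (24.4472 - 9.1)
= 2/3 * 15.3472
= 10.23

10.23


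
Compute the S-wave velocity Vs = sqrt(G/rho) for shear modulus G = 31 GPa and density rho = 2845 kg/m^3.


Convert G to Pa: G = 31e9 Pa
Compute G/rho = 31e9 / 2845 = 10896309.3146
Vs = sqrt(10896309.3146) = 3300.96 m/s

3300.96


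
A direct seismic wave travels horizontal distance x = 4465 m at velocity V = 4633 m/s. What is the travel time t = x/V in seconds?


t = x / V
= 4465 / 4633
= 0.9637 s

0.9637


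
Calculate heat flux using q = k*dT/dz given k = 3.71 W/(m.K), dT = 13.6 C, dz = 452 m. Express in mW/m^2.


q = k * dT / dz * 1000
= 3.71 * 13.6 / 452 * 1000
= 0.111628 * 1000
= 111.6283 mW/m^2

111.6283


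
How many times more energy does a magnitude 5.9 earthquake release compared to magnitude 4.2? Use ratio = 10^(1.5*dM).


M2 - M1 = 5.9 - 4.2 = 1.7
1.5 * 1.7 = 2.55
ratio = 10^2.55 = 354.81

354.81


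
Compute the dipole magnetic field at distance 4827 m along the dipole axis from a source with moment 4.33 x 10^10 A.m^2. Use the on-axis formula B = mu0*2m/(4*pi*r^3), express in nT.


m = 4.33 x 10^10 = 43300000000 A.m^2
2m = 86600000000 A.m^2
r^3 = 4827^3 = 112468757283
B = (4pi*10^-7) * 86600000000 / (4*pi * 112468757283) * 1e9
= 108824.76952 / 1413324086554.59 * 1e9
= 76.9992 nT

76.9992


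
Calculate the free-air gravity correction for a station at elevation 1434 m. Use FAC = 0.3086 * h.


FAC = 0.3086 * h
= 0.3086 * 1434
= 442.5324 mGal

442.5324


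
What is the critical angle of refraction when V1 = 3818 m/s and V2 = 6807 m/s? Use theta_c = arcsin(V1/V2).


V1/V2 = 3818/6807 = 0.560893
theta_c = arcsin(0.560893) = 34.1176 degrees

34.1176


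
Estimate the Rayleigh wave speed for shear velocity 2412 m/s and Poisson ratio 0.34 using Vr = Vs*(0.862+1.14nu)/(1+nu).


Numerator factor = 0.862 + 1.14*0.34 = 1.2496
Denominator = 1 + 0.34 = 1.34
Vr = 2412 * 1.2496 / 1.34 = 2249.28 m/s

2249.28


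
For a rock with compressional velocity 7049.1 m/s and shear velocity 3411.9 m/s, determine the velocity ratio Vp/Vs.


Vp/Vs = 7049.1 / 3411.9
= 2.066

2.066


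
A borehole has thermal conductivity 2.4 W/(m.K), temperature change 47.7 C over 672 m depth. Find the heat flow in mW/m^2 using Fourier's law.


q = k * dT / dz * 1000
= 2.4 * 47.7 / 672 * 1000
= 0.170357 * 1000
= 170.3571 mW/m^2

170.3571


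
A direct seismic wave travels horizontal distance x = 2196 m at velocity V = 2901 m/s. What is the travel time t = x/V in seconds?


t = x / V
= 2196 / 2901
= 0.757 s

0.757


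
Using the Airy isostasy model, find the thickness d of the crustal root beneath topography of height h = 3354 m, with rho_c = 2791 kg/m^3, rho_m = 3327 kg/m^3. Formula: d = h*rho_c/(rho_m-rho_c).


rho_m - rho_c = 3327 - 2791 = 536
d = 3354 * 2791 / 536
= 9361014 / 536
= 17464.58 m

17464.58


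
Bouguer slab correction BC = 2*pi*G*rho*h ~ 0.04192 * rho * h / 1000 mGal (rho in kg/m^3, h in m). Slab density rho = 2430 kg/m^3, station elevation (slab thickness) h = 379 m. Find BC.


BC = 0.04192 * rho * h / 1000
= 0.04192 * 2430 * 379 / 1000
= 38.6071 mGal

38.6071


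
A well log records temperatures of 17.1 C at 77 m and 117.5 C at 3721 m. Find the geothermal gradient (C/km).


dT = 117.5 - 17.1 = 100.4 C
dz = 3721 - 77 = 3644 m
gradient = dT/dz * 1000 = 100.4/3644 * 1000 = 27.5521 C/km

27.5521


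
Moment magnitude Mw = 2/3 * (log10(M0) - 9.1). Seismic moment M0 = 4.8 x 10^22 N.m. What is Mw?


log10(M0) = log10(4.8 x 10^22) = 22.6812
Mw = 2/3 * (22.6812 - 9.1)
= 2/3 * 13.5812
= 9.05

9.05


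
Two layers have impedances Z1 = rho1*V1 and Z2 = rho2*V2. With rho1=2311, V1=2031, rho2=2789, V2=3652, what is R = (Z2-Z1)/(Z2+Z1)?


Z1 = 2311 * 2031 = 4693641
Z2 = 2789 * 3652 = 10185428
R = (10185428 - 4693641) / (10185428 + 4693641) = 5491787 / 14879069 = 0.3691

0.3691


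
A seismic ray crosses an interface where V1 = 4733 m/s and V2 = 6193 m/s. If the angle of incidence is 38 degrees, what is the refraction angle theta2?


sin(theta1) = sin(38 deg) = 0.615661
sin(theta2) = V2/V1 * sin(theta1) = 6193/4733 * 0.615661 = 0.805576
theta2 = arcsin(0.805576) = 53.6659 degrees

53.6659


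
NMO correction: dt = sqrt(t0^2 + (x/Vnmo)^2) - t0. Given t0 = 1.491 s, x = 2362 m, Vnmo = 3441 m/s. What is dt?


x/Vnmo = 2362/3441 = 0.686428
(x/Vnmo)^2 = 0.471184
t0^2 = 2.223081
sqrt(2.223081 + 0.471184) = 1.641422
dt = 1.641422 - 1.491 = 0.150422

0.150422


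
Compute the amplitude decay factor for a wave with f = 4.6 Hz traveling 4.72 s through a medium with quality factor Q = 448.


pi*f*t/Q = pi*4.6*4.72/448 = 0.152255
A/A0 = exp(-0.152255) = 0.858769

0.858769


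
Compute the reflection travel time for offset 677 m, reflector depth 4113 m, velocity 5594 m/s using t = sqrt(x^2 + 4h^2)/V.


x^2 + 4h^2 = 677^2 + 4*4113^2 = 458329 + 67667076 = 68125405
sqrt(68125405) = 8253.8115
t = 8253.8115 / 5594 = 1.4755 s

1.4755


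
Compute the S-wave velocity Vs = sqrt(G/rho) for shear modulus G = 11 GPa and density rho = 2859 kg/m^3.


Convert G to Pa: G = 11e9 Pa
Compute G/rho = 11e9 / 2859 = 3847499.1256
Vs = sqrt(3847499.1256) = 1961.5 m/s

1961.5


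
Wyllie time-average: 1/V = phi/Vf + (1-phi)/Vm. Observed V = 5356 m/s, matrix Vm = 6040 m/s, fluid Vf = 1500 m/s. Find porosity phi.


1/V - 1/Vm = 1/5356 - 1/6040 = 2.114e-05
1/Vf - 1/Vm = 1/1500 - 1/6040 = 0.0005011
phi = 2.114e-05 / 0.0005011 = 0.0422

0.0422


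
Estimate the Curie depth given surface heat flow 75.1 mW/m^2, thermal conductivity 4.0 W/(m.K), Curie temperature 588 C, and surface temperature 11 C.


T_Curie - T_surf = 588 - 11 = 577 C
Convert q to W/m^2: 75.1 mW/m^2 = 0.0751 W/m^2
d = 577 * 4.0 / 0.0751 = 30732.36 m

30732.36


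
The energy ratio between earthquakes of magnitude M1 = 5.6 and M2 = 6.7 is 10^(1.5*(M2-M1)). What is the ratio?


M2 - M1 = 6.7 - 5.6 = 1.1
1.5 * 1.1 = 1.65
ratio = 10^1.65 = 44.67

44.67


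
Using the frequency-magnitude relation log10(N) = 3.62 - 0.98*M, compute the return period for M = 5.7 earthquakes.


log10(N) = 3.62 - 0.98*5.7 = -1.966
N = 10^-1.966 = 0.010814
T = 1/N = 1/0.010814 = 92.4698 years

92.4698


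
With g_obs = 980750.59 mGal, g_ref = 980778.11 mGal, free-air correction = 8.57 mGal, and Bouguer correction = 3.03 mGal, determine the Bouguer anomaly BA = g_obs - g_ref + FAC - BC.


BA = g_obs - g_ref + FAC - BC
= 980750.59 - 980778.11 + 8.57 - 3.03
= -21.98 mGal

-21.98


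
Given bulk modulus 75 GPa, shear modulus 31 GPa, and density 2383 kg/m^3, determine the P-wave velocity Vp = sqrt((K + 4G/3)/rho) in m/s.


First compute the effective modulus:
K + 4G/3 = 75e9 + 4*31e9/3 = 116333333333.33 Pa
Then divide by density:
116333333333.33 / 2383 = 48818016.5058 Pa/(kg/m^3)
Take the square root:
Vp = sqrt(48818016.5058) = 6986.99 m/s

6986.99


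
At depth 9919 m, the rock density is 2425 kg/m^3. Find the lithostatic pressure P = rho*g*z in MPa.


P = rho * g * z / 1e6
= 2425 * 9.81 * 9919 / 1e6
= 235965570.75 / 1e6
= 235.9656 MPa

235.9656


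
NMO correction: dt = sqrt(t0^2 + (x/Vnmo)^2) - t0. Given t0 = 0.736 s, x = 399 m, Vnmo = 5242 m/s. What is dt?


x/Vnmo = 399/5242 = 0.076116
(x/Vnmo)^2 = 0.005794
t0^2 = 0.541696
sqrt(0.541696 + 0.005794) = 0.739925
dt = 0.739925 - 0.736 = 0.003925

0.003925


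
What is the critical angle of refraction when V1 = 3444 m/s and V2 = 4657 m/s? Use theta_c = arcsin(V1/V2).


V1/V2 = 3444/4657 = 0.739532
theta_c = arcsin(0.739532) = 47.6916 degrees

47.6916


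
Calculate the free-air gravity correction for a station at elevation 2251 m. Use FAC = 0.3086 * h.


FAC = 0.3086 * h
= 0.3086 * 2251
= 694.6586 mGal

694.6586


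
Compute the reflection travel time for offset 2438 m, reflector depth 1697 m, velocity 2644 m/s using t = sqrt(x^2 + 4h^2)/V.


x^2 + 4h^2 = 2438^2 + 4*1697^2 = 5943844 + 11519236 = 17463080
sqrt(17463080) = 4178.885
t = 4178.885 / 2644 = 1.5805 s

1.5805


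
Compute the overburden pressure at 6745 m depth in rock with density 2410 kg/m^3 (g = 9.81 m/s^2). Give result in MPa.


P = rho * g * z / 1e6
= 2410 * 9.81 * 6745 / 1e6
= 159465964.5 / 1e6
= 159.466 MPa

159.466


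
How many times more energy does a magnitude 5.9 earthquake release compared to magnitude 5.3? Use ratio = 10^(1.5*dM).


M2 - M1 = 5.9 - 5.3 = 0.6
1.5 * 0.6 = 0.9
ratio = 10^0.9 = 7.94

7.94


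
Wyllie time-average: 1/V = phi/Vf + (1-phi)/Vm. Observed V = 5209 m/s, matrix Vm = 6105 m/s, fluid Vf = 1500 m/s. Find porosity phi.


1/V - 1/Vm = 1/5209 - 1/6105 = 2.818e-05
1/Vf - 1/Vm = 1/1500 - 1/6105 = 0.00050287
phi = 2.818e-05 / 0.00050287 = 0.056

0.056


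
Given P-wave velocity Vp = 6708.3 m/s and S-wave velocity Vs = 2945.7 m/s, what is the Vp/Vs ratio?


Vp/Vs = 6708.3 / 2945.7
= 2.2773

2.2773


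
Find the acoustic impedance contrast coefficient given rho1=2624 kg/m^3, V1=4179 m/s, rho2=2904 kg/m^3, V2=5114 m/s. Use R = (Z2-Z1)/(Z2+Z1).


Z1 = 2624 * 4179 = 10965696
Z2 = 2904 * 5114 = 14851056
R = (14851056 - 10965696) / (14851056 + 10965696) = 3885360 / 25816752 = 0.1505

0.1505


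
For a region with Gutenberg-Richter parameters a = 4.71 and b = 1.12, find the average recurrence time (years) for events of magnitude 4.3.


log10(N) = 4.71 - 1.12*4.3 = -0.106
N = 10^-0.106 = 0.78343
T = 1/N = 1/0.78343 = 1.2764 years

1.2764


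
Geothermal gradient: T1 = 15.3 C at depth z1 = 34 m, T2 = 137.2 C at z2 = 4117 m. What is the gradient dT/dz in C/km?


dT = 137.2 - 15.3 = 121.9 C
dz = 4117 - 34 = 4083 m
gradient = dT/dz * 1000 = 121.9/4083 * 1000 = 29.8555 C/km

29.8555


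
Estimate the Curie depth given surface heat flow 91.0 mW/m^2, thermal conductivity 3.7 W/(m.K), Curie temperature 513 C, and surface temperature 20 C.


T_Curie - T_surf = 513 - 20 = 493 C
Convert q to W/m^2: 91.0 mW/m^2 = 0.091 W/m^2
d = 493 * 3.7 / 0.091 = 20045.05 m

20045.05


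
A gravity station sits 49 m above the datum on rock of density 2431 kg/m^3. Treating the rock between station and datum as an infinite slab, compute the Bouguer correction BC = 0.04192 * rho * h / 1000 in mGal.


BC = 0.04192 * rho * h / 1000
= 0.04192 * 2431 * 49 / 1000
= 4.9935 mGal

4.9935


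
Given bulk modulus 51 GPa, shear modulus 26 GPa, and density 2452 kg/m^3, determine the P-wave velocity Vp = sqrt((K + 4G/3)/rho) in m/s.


First compute the effective modulus:
K + 4G/3 = 51e9 + 4*26e9/3 = 85666666666.67 Pa
Then divide by density:
85666666666.67 / 2452 = 34937466.0141 Pa/(kg/m^3)
Take the square root:
Vp = sqrt(34937466.0141) = 5910.79 m/s

5910.79


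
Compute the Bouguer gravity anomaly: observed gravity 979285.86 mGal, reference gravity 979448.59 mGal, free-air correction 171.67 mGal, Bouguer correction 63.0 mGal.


BA = g_obs - g_ref + FAC - BC
= 979285.86 - 979448.59 + 171.67 - 63.0
= -54.06 mGal

-54.06


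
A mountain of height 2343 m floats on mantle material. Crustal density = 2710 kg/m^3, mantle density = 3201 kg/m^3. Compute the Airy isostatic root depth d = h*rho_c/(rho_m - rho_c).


rho_m - rho_c = 3201 - 2710 = 491
d = 2343 * 2710 / 491
= 6349530 / 491
= 12931.83 m

12931.83


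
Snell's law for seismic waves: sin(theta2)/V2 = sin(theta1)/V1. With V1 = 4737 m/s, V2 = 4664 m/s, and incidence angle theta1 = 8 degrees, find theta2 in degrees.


sin(theta1) = sin(8 deg) = 0.139173
sin(theta2) = V2/V1 * sin(theta1) = 4664/4737 * 0.139173 = 0.137028
theta2 = arcsin(0.137028) = 7.8759 degrees

7.8759


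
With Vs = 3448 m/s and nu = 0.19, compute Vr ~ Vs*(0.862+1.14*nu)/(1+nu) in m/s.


Numerator factor = 0.862 + 1.14*0.19 = 1.0786
Denominator = 1 + 0.19 = 1.19
Vr = 3448 * 1.0786 / 1.19 = 3125.22 m/s

3125.22


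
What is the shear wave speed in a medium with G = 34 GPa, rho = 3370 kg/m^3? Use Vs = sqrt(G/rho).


Convert G to Pa: G = 34e9 Pa
Compute G/rho = 34e9 / 3370 = 10089020.7715
Vs = sqrt(10089020.7715) = 3176.32 m/s

3176.32


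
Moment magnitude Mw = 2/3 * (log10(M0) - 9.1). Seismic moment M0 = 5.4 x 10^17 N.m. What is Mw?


log10(M0) = log10(5.4 x 10^17) = 17.7324
Mw = 2/3 * (17.7324 - 9.1)
= 2/3 * 8.6324
= 5.75

5.75


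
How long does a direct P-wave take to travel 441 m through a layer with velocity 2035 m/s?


t = x / V
= 441 / 2035
= 0.2167 s

0.2167


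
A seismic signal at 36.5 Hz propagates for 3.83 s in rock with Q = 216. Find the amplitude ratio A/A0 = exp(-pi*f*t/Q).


pi*f*t/Q = pi*36.5*3.83/216 = 2.033236
A/A0 = exp(-2.033236) = 0.130911

0.130911


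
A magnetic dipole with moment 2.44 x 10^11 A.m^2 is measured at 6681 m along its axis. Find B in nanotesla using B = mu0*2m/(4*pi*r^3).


m = 2.44 x 10^11 = 244000000000 A.m^2
2m = 488000000000 A.m^2
r^3 = 6681^3 = 298211519241
B = (4pi*10^-7) * 488000000000 / (4*pi * 298211519241) * 1e9
= 613238.885981 / 3747436472253.51 * 1e9
= 163.6422 nT

163.6422


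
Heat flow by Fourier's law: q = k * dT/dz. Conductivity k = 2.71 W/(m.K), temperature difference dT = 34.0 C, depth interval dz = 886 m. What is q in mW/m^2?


q = k * dT / dz * 1000
= 2.71 * 34.0 / 886 * 1000
= 0.103995 * 1000
= 103.9955 mW/m^2

103.9955


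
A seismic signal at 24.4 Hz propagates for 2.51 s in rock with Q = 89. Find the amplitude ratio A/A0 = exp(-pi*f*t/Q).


pi*f*t/Q = pi*24.4*2.51/89 = 2.161839
A/A0 = exp(-2.161839) = 0.115113

0.115113


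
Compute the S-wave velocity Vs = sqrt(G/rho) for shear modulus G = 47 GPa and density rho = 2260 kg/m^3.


Convert G to Pa: G = 47e9 Pa
Compute G/rho = 47e9 / 2260 = 20796460.177
Vs = sqrt(20796460.177) = 4560.31 m/s

4560.31


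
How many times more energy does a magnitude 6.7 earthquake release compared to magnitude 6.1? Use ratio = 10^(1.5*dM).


M2 - M1 = 6.7 - 6.1 = 0.6
1.5 * 0.6 = 0.9
ratio = 10^0.9 = 7.94

7.94


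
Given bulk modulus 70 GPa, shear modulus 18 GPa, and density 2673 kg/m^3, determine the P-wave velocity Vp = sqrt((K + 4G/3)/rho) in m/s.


First compute the effective modulus:
K + 4G/3 = 70e9 + 4*18e9/3 = 94000000000.0 Pa
Then divide by density:
94000000000.0 / 2673 = 35166479.6109 Pa/(kg/m^3)
Take the square root:
Vp = sqrt(35166479.6109) = 5930.13 m/s

5930.13


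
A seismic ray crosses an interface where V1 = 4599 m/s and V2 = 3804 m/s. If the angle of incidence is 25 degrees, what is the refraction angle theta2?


sin(theta1) = sin(25 deg) = 0.422618
sin(theta2) = V2/V1 * sin(theta1) = 3804/4599 * 0.422618 = 0.349563
theta2 = arcsin(0.349563) = 20.4606 degrees

20.4606


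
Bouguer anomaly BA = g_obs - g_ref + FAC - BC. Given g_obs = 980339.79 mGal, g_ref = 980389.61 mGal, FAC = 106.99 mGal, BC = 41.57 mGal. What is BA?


BA = g_obs - g_ref + FAC - BC
= 980339.79 - 980389.61 + 106.99 - 41.57
= 15.6 mGal

15.6


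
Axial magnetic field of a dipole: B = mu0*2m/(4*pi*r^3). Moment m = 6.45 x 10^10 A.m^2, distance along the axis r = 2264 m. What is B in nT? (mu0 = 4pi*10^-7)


m = 6.45 x 10^10 = 64500000000 A.m^2
2m = 129000000000 A.m^2
r^3 = 2264^3 = 11604575744
B = (4pi*10^-7) * 129000000000 / (4*pi * 11604575744) * 1e9
= 162106.180925 / 145827399621.51 * 1e9
= 1111.6305 nT

1111.6305


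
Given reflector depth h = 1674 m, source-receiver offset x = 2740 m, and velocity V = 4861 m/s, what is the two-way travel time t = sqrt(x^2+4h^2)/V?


x^2 + 4h^2 = 2740^2 + 4*1674^2 = 7507600 + 11209104 = 18716704
sqrt(18716704) = 4326.2806
t = 4326.2806 / 4861 = 0.89 s

0.89


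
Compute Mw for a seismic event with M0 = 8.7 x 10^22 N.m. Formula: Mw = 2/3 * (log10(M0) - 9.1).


log10(M0) = log10(8.7 x 10^22) = 22.9395
Mw = 2/3 * (22.9395 - 9.1)
= 2/3 * 13.8395
= 9.23

9.23


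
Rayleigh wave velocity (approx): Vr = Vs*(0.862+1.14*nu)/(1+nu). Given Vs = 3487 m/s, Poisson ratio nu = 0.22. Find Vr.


Numerator factor = 0.862 + 1.14*0.22 = 1.1128
Denominator = 1 + 0.22 = 1.22
Vr = 3487 * 1.1128 / 1.22 = 3180.6 m/s

3180.6


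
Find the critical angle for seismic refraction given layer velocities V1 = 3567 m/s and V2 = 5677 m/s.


V1/V2 = 3567/5677 = 0.628325
theta_c = arcsin(0.628325) = 38.9266 degrees

38.9266


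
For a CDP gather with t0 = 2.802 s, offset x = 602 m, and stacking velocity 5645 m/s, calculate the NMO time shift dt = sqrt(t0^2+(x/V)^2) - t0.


x/Vnmo = 602/5645 = 0.106643
(x/Vnmo)^2 = 0.011373
t0^2 = 7.851204
sqrt(7.851204 + 0.011373) = 2.804029
dt = 2.804029 - 2.802 = 0.002029

0.002029


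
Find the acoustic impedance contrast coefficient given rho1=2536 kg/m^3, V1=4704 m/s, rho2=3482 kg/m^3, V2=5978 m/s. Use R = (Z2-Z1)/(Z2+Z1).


Z1 = 2536 * 4704 = 11929344
Z2 = 3482 * 5978 = 20815396
R = (20815396 - 11929344) / (20815396 + 11929344) = 8886052 / 32744740 = 0.2714

0.2714


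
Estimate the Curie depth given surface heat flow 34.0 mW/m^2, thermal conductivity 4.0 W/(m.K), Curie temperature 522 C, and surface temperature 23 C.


T_Curie - T_surf = 522 - 23 = 499 C
Convert q to W/m^2: 34.0 mW/m^2 = 0.034 W/m^2
d = 499 * 4.0 / 0.034 = 58705.88 m

58705.88


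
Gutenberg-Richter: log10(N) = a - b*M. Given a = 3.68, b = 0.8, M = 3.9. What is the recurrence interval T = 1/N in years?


log10(N) = 3.68 - 0.8*3.9 = 0.56
N = 10^0.56 = 3.630781
T = 1/N = 1/3.630781 = 0.2754 years

0.2754


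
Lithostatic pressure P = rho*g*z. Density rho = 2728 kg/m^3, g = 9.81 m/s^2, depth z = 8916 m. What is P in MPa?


P = rho * g * z / 1e6
= 2728 * 9.81 * 8916 / 1e6
= 238607138.88 / 1e6
= 238.6071 MPa

238.6071


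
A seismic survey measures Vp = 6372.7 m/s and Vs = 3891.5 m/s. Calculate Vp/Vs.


Vp/Vs = 6372.7 / 3891.5
= 1.6376

1.6376


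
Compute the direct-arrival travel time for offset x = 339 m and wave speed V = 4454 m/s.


t = x / V
= 339 / 4454
= 0.0761 s

0.0761


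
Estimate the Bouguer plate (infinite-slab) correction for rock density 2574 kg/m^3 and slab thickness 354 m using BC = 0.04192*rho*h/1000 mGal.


BC = 0.04192 * rho * h / 1000
= 0.04192 * 2574 * 354 / 1000
= 38.1973 mGal

38.1973


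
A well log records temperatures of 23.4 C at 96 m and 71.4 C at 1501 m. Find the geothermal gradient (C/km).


dT = 71.4 - 23.4 = 48.0 C
dz = 1501 - 96 = 1405 m
gradient = dT/dz * 1000 = 48.0/1405 * 1000 = 34.1637 C/km

34.1637


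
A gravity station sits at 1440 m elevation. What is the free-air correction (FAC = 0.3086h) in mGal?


FAC = 0.3086 * h
= 0.3086 * 1440
= 444.384 mGal

444.384


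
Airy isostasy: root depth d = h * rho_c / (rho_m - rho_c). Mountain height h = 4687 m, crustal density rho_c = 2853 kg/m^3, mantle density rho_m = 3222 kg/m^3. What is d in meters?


rho_m - rho_c = 3222 - 2853 = 369
d = 4687 * 2853 / 369
= 13372011 / 369
= 36238.51 m

36238.51


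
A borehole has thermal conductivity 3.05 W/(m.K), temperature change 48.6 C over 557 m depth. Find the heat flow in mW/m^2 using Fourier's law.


q = k * dT / dz * 1000
= 3.05 * 48.6 / 557 * 1000
= 0.266122 * 1000
= 266.1221 mW/m^2

266.1221


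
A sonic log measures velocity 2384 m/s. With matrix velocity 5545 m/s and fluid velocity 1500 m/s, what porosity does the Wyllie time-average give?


1/V - 1/Vm = 1/2384 - 1/5545 = 0.00023912
1/Vf - 1/Vm = 1/1500 - 1/5545 = 0.00048632
phi = 0.00023912 / 0.00048632 = 0.4917

0.4917


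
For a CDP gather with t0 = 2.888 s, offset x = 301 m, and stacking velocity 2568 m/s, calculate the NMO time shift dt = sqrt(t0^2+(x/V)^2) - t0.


x/Vnmo = 301/2568 = 0.117212
(x/Vnmo)^2 = 0.013739
t0^2 = 8.340544
sqrt(8.340544 + 0.013739) = 2.890378
dt = 2.890378 - 2.888 = 0.002378

0.002378


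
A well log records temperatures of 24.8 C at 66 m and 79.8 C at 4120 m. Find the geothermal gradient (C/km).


dT = 79.8 - 24.8 = 55.0 C
dz = 4120 - 66 = 4054 m
gradient = dT/dz * 1000 = 55.0/4054 * 1000 = 13.5668 C/km

13.5668


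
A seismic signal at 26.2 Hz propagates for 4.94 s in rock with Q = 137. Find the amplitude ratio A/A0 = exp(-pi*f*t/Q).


pi*f*t/Q = pi*26.2*4.94/137 = 2.967957
A/A0 = exp(-2.967957) = 0.051408

0.051408


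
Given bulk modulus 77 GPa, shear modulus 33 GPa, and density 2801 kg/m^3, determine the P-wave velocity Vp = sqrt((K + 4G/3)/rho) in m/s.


First compute the effective modulus:
K + 4G/3 = 77e9 + 4*33e9/3 = 121000000000.0 Pa
Then divide by density:
121000000000.0 / 2801 = 43198857.5509 Pa/(kg/m^3)
Take the square root:
Vp = sqrt(43198857.5509) = 6572.58 m/s

6572.58


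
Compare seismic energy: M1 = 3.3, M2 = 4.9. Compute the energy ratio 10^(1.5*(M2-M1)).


M2 - M1 = 4.9 - 3.3 = 1.6
1.5 * 1.6 = 2.4
ratio = 10^2.4 = 251.19

251.19


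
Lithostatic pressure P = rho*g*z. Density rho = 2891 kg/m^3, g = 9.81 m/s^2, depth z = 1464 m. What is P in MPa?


P = rho * g * z / 1e6
= 2891 * 9.81 * 1464 / 1e6
= 41520079.44 / 1e6
= 41.5201 MPa

41.5201


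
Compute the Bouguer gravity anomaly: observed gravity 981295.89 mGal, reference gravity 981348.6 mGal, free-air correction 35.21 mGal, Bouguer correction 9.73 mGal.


BA = g_obs - g_ref + FAC - BC
= 981295.89 - 981348.6 + 35.21 - 9.73
= -27.23 mGal

-27.23


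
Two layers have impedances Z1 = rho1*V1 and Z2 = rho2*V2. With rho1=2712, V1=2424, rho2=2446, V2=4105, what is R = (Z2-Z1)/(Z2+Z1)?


Z1 = 2712 * 2424 = 6573888
Z2 = 2446 * 4105 = 10040830
R = (10040830 - 6573888) / (10040830 + 6573888) = 3466942 / 16614718 = 0.2087

0.2087


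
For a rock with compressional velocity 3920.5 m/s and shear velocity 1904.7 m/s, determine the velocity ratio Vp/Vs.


Vp/Vs = 3920.5 / 1904.7
= 2.0583

2.0583


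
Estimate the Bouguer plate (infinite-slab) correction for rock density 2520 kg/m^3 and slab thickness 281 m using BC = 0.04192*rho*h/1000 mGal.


BC = 0.04192 * rho * h / 1000
= 0.04192 * 2520 * 281 / 1000
= 29.6844 mGal

29.6844


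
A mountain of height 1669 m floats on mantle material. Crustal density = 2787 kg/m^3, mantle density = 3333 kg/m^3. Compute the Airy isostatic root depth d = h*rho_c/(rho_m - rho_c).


rho_m - rho_c = 3333 - 2787 = 546
d = 1669 * 2787 / 546
= 4651503 / 546
= 8519.24 m

8519.24


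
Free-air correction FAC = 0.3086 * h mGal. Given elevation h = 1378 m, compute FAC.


FAC = 0.3086 * h
= 0.3086 * 1378
= 425.2508 mGal

425.2508


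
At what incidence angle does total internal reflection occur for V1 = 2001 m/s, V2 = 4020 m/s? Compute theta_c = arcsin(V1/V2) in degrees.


V1/V2 = 2001/4020 = 0.497761
theta_c = arcsin(0.497761) = 29.852 degrees

29.852


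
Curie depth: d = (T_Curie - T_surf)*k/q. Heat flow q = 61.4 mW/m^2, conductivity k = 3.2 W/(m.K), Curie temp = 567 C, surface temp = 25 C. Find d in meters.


T_Curie - T_surf = 567 - 25 = 542 C
Convert q to W/m^2: 61.4 mW/m^2 = 0.0614 W/m^2
d = 542 * 3.2 / 0.0614 = 28247.56 m

28247.56


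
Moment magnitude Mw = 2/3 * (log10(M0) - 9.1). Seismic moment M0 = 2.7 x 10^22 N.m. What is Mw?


log10(M0) = log10(2.7 x 10^22) = 22.4314
Mw = 2/3 * (22.4314 - 9.1)
= 2/3 * 13.3314
= 8.89

8.89


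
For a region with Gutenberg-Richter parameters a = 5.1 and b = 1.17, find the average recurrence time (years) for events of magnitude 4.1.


log10(N) = 5.1 - 1.17*4.1 = 0.303
N = 10^0.303 = 2.009093
T = 1/N = 1/2.009093 = 0.4977 years

0.4977


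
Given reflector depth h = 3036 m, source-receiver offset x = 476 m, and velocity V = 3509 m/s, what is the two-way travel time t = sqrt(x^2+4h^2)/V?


x^2 + 4h^2 = 476^2 + 4*3036^2 = 226576 + 36869184 = 37095760
sqrt(37095760) = 6090.6289
t = 6090.6289 / 3509 = 1.7357 s

1.7357


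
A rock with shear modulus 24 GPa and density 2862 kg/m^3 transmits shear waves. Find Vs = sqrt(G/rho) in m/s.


Convert G to Pa: G = 24e9 Pa
Compute G/rho = 24e9 / 2862 = 8385744.2348
Vs = sqrt(8385744.2348) = 2895.81 m/s

2895.81


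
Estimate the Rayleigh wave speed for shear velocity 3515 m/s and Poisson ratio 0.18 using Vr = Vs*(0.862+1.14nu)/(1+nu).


Numerator factor = 0.862 + 1.14*0.18 = 1.0672
Denominator = 1 + 0.18 = 1.18
Vr = 3515 * 1.0672 / 1.18 = 3178.99 m/s

3178.99


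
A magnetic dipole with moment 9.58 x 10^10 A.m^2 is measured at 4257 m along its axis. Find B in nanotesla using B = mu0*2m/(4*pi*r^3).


m = 9.58 x 10^10 = 95800000000 A.m^2
2m = 191600000000 A.m^2
r^3 = 4257^3 = 77145562593
B = (4pi*10^-7) * 191600000000 / (4*pi * 77145562593) * 1e9
= 240771.660971 / 969439730796.88 * 1e9
= 248.3617 nT

248.3617


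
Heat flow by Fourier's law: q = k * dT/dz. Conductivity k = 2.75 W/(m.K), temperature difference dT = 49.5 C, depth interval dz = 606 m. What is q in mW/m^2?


q = k * dT / dz * 1000
= 2.75 * 49.5 / 606 * 1000
= 0.224629 * 1000
= 224.6287 mW/m^2

224.6287


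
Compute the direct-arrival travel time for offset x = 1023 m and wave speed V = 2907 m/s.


t = x / V
= 1023 / 2907
= 0.3519 s

0.3519


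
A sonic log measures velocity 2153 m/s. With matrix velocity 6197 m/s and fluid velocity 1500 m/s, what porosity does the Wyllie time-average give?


1/V - 1/Vm = 1/2153 - 1/6197 = 0.0003031
1/Vf - 1/Vm = 1/1500 - 1/6197 = 0.0005053
phi = 0.0003031 / 0.0005053 = 0.5998

0.5998


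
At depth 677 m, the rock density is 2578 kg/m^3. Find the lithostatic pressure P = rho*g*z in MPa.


P = rho * g * z / 1e6
= 2578 * 9.81 * 677 / 1e6
= 17121451.86 / 1e6
= 17.1215 MPa

17.1215


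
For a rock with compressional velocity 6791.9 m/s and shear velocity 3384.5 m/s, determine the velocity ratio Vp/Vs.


Vp/Vs = 6791.9 / 3384.5
= 2.0068

2.0068


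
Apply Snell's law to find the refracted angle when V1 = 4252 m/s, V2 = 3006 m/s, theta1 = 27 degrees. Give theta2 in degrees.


sin(theta1) = sin(27 deg) = 0.45399
sin(theta2) = V2/V1 * sin(theta1) = 3006/4252 * 0.45399 = 0.320954
theta2 = arcsin(0.320954) = 18.7206 degrees

18.7206


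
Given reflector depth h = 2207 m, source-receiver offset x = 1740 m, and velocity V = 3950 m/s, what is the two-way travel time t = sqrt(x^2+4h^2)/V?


x^2 + 4h^2 = 1740^2 + 4*2207^2 = 3027600 + 19483396 = 22510996
sqrt(22510996) = 4744.5754
t = 4744.5754 / 3950 = 1.2012 s

1.2012


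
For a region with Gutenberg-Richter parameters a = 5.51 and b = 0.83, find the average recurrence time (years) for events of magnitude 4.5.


log10(N) = 5.51 - 0.83*4.5 = 1.775
N = 10^1.775 = 59.566214
T = 1/N = 1/59.566214 = 0.0168 years

0.0168


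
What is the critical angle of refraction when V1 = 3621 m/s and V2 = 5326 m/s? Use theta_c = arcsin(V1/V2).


V1/V2 = 3621/5326 = 0.679872
theta_c = arcsin(0.679872) = 42.8337 degrees

42.8337


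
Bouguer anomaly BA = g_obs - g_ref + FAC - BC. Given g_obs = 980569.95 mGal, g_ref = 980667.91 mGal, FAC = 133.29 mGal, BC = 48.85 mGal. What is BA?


BA = g_obs - g_ref + FAC - BC
= 980569.95 - 980667.91 + 133.29 - 48.85
= -13.52 mGal

-13.52


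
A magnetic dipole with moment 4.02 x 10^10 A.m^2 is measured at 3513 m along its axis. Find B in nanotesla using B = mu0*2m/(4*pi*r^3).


m = 4.02 x 10^10 = 40200000000 A.m^2
2m = 80400000000 A.m^2
r^3 = 3513^3 = 43354526697
B = (4pi*10^-7) * 80400000000 / (4*pi * 43354526697) * 1e9
= 101033.619739 / 544809050284.63 * 1e9
= 185.4478 nT

185.4478


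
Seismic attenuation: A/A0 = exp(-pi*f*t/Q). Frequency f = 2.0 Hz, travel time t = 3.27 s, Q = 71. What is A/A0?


pi*f*t/Q = pi*2.0*3.27/71 = 0.289381
A/A0 = exp(-0.289381) = 0.748727

0.748727


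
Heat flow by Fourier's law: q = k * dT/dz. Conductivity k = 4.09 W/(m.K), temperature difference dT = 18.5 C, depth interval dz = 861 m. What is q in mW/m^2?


q = k * dT / dz * 1000
= 4.09 * 18.5 / 861 * 1000
= 0.08788 * 1000
= 87.8804 mW/m^2

87.8804


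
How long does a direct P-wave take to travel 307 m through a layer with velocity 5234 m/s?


t = x / V
= 307 / 5234
= 0.0587 s

0.0587


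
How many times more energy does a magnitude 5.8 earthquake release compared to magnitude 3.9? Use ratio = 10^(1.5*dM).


M2 - M1 = 5.8 - 3.9 = 1.9
1.5 * 1.9 = 2.85
ratio = 10^2.85 = 707.95

707.95


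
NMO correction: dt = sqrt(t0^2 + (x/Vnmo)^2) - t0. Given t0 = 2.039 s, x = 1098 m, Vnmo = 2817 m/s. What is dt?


x/Vnmo = 1098/2817 = 0.389776
(x/Vnmo)^2 = 0.151926
t0^2 = 4.157521
sqrt(4.157521 + 0.151926) = 2.075921
dt = 2.075921 - 2.039 = 0.036921

0.036921


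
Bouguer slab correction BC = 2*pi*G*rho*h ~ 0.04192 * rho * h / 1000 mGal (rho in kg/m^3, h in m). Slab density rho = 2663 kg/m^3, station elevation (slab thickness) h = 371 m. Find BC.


BC = 0.04192 * rho * h / 1000
= 0.04192 * 2663 * 371 / 1000
= 41.4158 mGal

41.4158


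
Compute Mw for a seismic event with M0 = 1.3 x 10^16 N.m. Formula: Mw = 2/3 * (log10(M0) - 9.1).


log10(M0) = log10(1.3 x 10^16) = 16.1139
Mw = 2/3 * (16.1139 - 9.1)
= 2/3 * 7.0139
= 4.68

4.68


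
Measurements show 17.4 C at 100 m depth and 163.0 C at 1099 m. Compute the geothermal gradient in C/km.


dT = 163.0 - 17.4 = 145.6 C
dz = 1099 - 100 = 999 m
gradient = dT/dz * 1000 = 145.6/999 * 1000 = 145.7457 C/km

145.7457


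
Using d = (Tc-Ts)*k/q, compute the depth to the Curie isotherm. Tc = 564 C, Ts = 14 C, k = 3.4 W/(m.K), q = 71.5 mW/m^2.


T_Curie - T_surf = 564 - 14 = 550 C
Convert q to W/m^2: 71.5 mW/m^2 = 0.0715 W/m^2
d = 550 * 3.4 / 0.0715 = 26153.85 m

26153.85


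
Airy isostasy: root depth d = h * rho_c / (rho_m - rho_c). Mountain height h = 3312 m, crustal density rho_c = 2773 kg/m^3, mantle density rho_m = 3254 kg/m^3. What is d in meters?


rho_m - rho_c = 3254 - 2773 = 481
d = 3312 * 2773 / 481
= 9184176 / 481
= 19093.92 m

19093.92


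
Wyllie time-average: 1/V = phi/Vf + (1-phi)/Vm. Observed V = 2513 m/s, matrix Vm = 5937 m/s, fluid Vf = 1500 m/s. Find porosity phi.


1/V - 1/Vm = 1/2513 - 1/5937 = 0.0002295
1/Vf - 1/Vm = 1/1500 - 1/5937 = 0.00049823
phi = 0.0002295 / 0.00049823 = 0.4606

0.4606


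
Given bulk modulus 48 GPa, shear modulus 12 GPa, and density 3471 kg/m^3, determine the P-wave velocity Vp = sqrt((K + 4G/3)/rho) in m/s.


First compute the effective modulus:
K + 4G/3 = 48e9 + 4*12e9/3 = 64000000000.0 Pa
Then divide by density:
64000000000.0 / 3471 = 18438490.3486 Pa/(kg/m^3)
Take the square root:
Vp = sqrt(18438490.3486) = 4294.01 m/s

4294.01


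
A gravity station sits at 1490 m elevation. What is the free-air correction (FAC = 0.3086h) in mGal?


FAC = 0.3086 * h
= 0.3086 * 1490
= 459.814 mGal

459.814


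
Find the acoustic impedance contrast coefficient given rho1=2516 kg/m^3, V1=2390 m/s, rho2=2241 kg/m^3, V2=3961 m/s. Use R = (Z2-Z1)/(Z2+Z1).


Z1 = 2516 * 2390 = 6013240
Z2 = 2241 * 3961 = 8876601
R = (8876601 - 6013240) / (8876601 + 6013240) = 2863361 / 14889841 = 0.1923

0.1923


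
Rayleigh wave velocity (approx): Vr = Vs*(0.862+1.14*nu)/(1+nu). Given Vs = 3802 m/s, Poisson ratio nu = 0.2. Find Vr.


Numerator factor = 0.862 + 1.14*0.2 = 1.09
Denominator = 1 + 0.2 = 1.2
Vr = 3802 * 1.09 / 1.2 = 3453.48 m/s

3453.48


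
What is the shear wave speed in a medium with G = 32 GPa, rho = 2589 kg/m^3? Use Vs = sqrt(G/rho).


Convert G to Pa: G = 32e9 Pa
Compute G/rho = 32e9 / 2589 = 12359984.55
Vs = sqrt(12359984.55) = 3515.68 m/s

3515.68


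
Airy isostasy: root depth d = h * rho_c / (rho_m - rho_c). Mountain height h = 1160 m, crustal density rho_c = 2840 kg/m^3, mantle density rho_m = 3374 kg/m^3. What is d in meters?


rho_m - rho_c = 3374 - 2840 = 534
d = 1160 * 2840 / 534
= 3294400 / 534
= 6169.29 m

6169.29


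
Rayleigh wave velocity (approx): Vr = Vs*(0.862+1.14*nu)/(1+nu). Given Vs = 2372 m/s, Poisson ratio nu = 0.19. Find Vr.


Numerator factor = 0.862 + 1.14*0.19 = 1.0786
Denominator = 1 + 0.19 = 1.19
Vr = 2372 * 1.0786 / 1.19 = 2149.95 m/s

2149.95


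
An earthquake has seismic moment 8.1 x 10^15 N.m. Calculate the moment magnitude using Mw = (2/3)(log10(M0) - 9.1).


log10(M0) = log10(8.1 x 10^15) = 15.9085
Mw = 2/3 * (15.9085 - 9.1)
= 2/3 * 6.8085
= 4.54

4.54


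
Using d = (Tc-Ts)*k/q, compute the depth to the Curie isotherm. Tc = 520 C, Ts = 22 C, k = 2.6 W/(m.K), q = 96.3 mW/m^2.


T_Curie - T_surf = 520 - 22 = 498 C
Convert q to W/m^2: 96.3 mW/m^2 = 0.0963 W/m^2
d = 498 * 2.6 / 0.0963 = 13445.48 m

13445.48


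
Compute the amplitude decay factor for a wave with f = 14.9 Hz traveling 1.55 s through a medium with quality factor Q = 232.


pi*f*t/Q = pi*14.9*1.55/232 = 0.312737
A/A0 = exp(-0.312737) = 0.731442

0.731442


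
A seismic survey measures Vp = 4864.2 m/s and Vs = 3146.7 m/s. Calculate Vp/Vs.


Vp/Vs = 4864.2 / 3146.7
= 1.5458

1.5458


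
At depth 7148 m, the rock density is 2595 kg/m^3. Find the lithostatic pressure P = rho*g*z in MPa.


P = rho * g * z / 1e6
= 2595 * 9.81 * 7148 / 1e6
= 181966278.6 / 1e6
= 181.9663 MPa

181.9663


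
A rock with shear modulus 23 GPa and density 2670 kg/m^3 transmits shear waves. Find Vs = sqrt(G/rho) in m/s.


Convert G to Pa: G = 23e9 Pa
Compute G/rho = 23e9 / 2670 = 8614232.2097
Vs = sqrt(8614232.2097) = 2935.0 m/s

2935.0


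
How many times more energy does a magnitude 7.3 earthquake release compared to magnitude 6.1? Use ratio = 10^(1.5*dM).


M2 - M1 = 7.3 - 6.1 = 1.2
1.5 * 1.2 = 1.8
ratio = 10^1.8 = 63.1

63.1


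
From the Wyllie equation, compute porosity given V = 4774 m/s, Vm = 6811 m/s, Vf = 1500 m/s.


1/V - 1/Vm = 1/4774 - 1/6811 = 6.265e-05
1/Vf - 1/Vm = 1/1500 - 1/6811 = 0.00051985
phi = 6.265e-05 / 0.00051985 = 0.1205

0.1205


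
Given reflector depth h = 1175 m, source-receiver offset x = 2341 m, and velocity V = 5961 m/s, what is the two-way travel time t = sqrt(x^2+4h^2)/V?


x^2 + 4h^2 = 2341^2 + 4*1175^2 = 5480281 + 5522500 = 11002781
sqrt(11002781) = 3317.044
t = 3317.044 / 5961 = 0.5565 s

0.5565


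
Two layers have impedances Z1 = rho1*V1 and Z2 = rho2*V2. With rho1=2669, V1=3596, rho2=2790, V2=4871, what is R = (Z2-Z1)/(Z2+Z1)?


Z1 = 2669 * 3596 = 9597724
Z2 = 2790 * 4871 = 13590090
R = (13590090 - 9597724) / (13590090 + 9597724) = 3992366 / 23187814 = 0.1722

0.1722


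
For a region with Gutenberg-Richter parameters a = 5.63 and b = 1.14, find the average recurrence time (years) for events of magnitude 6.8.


log10(N) = 5.63 - 1.14*6.8 = -2.122
N = 10^-2.122 = 0.007551
T = 1/N = 1/0.007551 = 132.4342 years

132.4342


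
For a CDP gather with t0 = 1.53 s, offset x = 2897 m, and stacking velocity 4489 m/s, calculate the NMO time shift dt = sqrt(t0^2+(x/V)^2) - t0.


x/Vnmo = 2897/4489 = 0.645355
(x/Vnmo)^2 = 0.416483
t0^2 = 2.3409
sqrt(2.3409 + 0.416483) = 1.660537
dt = 1.660537 - 1.53 = 0.130537

0.130537


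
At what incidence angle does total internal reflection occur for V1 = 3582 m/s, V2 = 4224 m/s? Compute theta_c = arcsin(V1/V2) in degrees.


V1/V2 = 3582/4224 = 0.848011
theta_c = arcsin(0.848011) = 57.996 degrees

57.996


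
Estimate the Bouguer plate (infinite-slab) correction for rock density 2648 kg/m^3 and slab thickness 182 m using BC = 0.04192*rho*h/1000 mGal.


BC = 0.04192 * rho * h / 1000
= 0.04192 * 2648 * 182 / 1000
= 20.2028 mGal

20.2028


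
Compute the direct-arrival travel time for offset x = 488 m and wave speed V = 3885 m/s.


t = x / V
= 488 / 3885
= 0.1256 s

0.1256


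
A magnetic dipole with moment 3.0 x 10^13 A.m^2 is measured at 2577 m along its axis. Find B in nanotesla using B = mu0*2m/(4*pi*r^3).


m = 3.0 x 10^13 = 30000000000000 A.m^2
2m = 60000000000000 A.m^2
r^3 = 2577^3 = 17113674033
B = (4pi*10^-7) * 60000000000000 / (4*pi * 17113674033) * 1e9
= 75398223.686155 / 215056770472.01 * 1e9
= 350596.8379 nT

350596.8379


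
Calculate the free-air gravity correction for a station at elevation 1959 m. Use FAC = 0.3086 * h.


FAC = 0.3086 * h
= 0.3086 * 1959
= 604.5474 mGal

604.5474


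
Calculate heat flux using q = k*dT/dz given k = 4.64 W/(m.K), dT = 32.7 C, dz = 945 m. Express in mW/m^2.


q = k * dT / dz * 1000
= 4.64 * 32.7 / 945 * 1000
= 0.160559 * 1000
= 160.5587 mW/m^2

160.5587


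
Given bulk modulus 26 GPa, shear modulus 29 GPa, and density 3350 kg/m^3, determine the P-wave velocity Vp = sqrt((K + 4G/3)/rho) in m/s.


First compute the effective modulus:
K + 4G/3 = 26e9 + 4*29e9/3 = 64666666666.67 Pa
Then divide by density:
64666666666.67 / 3350 = 19303482.5871 Pa/(kg/m^3)
Take the square root:
Vp = sqrt(19303482.5871) = 4393.57 m/s

4393.57


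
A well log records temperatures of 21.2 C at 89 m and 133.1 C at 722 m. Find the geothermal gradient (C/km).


dT = 133.1 - 21.2 = 111.9 C
dz = 722 - 89 = 633 m
gradient = dT/dz * 1000 = 111.9/633 * 1000 = 176.7773 C/km

176.7773


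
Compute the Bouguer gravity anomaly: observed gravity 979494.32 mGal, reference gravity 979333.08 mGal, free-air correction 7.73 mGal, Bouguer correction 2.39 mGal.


BA = g_obs - g_ref + FAC - BC
= 979494.32 - 979333.08 + 7.73 - 2.39
= 166.58 mGal

166.58


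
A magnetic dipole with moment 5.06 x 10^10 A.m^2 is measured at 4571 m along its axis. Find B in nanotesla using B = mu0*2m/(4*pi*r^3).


m = 5.06 x 10^10 = 50600000000 A.m^2
2m = 101200000000 A.m^2
r^3 = 4571^3 = 95506661411
B = (4pi*10^-7) * 101200000000 / (4*pi * 95506661411) * 1e9
= 127171.670617 / 1200172103430.74 * 1e9
= 105.9612 nT

105.9612


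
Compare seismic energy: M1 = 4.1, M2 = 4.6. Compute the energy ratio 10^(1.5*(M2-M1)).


M2 - M1 = 4.6 - 4.1 = 0.5
1.5 * 0.5 = 0.75
ratio = 10^0.75 = 5.62

5.62


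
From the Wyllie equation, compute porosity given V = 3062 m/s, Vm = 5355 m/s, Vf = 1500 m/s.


1/V - 1/Vm = 1/3062 - 1/5355 = 0.00013984
1/Vf - 1/Vm = 1/1500 - 1/5355 = 0.00047993
phi = 0.00013984 / 0.00047993 = 0.2914

0.2914


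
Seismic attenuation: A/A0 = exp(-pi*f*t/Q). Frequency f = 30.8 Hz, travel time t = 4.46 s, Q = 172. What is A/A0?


pi*f*t/Q = pi*30.8*4.46/172 = 2.509037
A/A0 = exp(-2.509037) = 0.081347

0.081347


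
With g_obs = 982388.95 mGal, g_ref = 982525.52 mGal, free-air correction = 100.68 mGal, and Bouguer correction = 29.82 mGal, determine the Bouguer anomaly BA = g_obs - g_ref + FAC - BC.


BA = g_obs - g_ref + FAC - BC
= 982388.95 - 982525.52 + 100.68 - 29.82
= -65.71 mGal

-65.71


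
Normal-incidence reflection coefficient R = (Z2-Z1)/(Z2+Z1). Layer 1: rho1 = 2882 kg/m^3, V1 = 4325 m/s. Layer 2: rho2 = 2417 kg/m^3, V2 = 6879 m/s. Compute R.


Z1 = 2882 * 4325 = 12464650
Z2 = 2417 * 6879 = 16626543
R = (16626543 - 12464650) / (16626543 + 12464650) = 4161893 / 29091193 = 0.1431

0.1431


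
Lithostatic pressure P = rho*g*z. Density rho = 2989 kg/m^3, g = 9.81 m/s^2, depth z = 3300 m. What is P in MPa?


P = rho * g * z / 1e6
= 2989 * 9.81 * 3300 / 1e6
= 96762897.0 / 1e6
= 96.7629 MPa

96.7629


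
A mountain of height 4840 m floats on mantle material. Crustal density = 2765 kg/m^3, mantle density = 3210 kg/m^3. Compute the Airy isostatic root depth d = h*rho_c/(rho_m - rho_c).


rho_m - rho_c = 3210 - 2765 = 445
d = 4840 * 2765 / 445
= 13382600 / 445
= 30073.26 m

30073.26


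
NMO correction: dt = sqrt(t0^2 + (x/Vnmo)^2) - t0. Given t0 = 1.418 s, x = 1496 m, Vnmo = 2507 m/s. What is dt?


x/Vnmo = 1496/2507 = 0.596729
(x/Vnmo)^2 = 0.356086
t0^2 = 2.010724
sqrt(2.010724 + 0.356086) = 1.538444
dt = 1.538444 - 1.418 = 0.120444

0.120444


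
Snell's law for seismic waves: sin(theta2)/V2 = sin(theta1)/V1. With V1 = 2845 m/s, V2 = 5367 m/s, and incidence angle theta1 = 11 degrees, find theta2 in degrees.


sin(theta1) = sin(11 deg) = 0.190809
sin(theta2) = V2/V1 * sin(theta1) = 5367/2845 * 0.190809 = 0.359955
theta2 = arcsin(0.359955) = 21.0974 degrees

21.0974


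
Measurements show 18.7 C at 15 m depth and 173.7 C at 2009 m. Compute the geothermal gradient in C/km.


dT = 173.7 - 18.7 = 155.0 C
dz = 2009 - 15 = 1994 m
gradient = dT/dz * 1000 = 155.0/1994 * 1000 = 77.7332 C/km

77.7332


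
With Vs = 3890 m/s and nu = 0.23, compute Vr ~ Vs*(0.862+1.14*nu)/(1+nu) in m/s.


Numerator factor = 0.862 + 1.14*0.23 = 1.1242
Denominator = 1 + 0.23 = 1.23
Vr = 3890 * 1.1242 / 1.23 = 3555.4 m/s

3555.4
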